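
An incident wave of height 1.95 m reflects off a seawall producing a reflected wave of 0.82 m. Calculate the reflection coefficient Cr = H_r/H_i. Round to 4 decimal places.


Cr = H_r / H_i
Cr = 0.82 / 1.95
Cr = 0.4205

0.4205


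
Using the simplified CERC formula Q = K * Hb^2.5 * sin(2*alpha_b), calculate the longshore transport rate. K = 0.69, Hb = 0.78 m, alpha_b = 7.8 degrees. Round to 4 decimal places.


Q = K * Hb^2.5 * sin(2 * alpha_b)
Hb^2.5 = 0.78^2.5 = 0.537324
sin(2 * 7.8) = sin(15.6) = 0.268920
Q = 0.69 * 0.537324 * 0.268920
Q = 0.0997 m^3/s

0.0997


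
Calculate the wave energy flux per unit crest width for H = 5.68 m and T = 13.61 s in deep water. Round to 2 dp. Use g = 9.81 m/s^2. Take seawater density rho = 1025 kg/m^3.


P = rho * g^2 * H^2 * T / (32 * pi)
P = 1025 * 9.81^2 * 5.68^2 * 13.61 / (32 * pi)
P = 1025 * 96.2361 * 32.2624 * 13.61 / 100.53096
P = 430840.80 W/m

430840.80


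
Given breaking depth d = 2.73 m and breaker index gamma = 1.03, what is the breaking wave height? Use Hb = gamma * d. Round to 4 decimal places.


Hb = gamma * d
Hb = 1.03 * 2.73
Hb = 2.8119 m

2.8119


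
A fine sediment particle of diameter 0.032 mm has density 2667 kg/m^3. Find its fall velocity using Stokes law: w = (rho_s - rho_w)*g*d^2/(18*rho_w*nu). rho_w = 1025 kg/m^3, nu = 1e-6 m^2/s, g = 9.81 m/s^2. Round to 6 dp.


w = (rho_s - rho_w) * g * d^2 / (18 * rho_w * nu)
d = 0.032 mm = 0.000032 m
rho_s - rho_w = 2667 - 1025 = 1642
Numerator = 1642 * 9.81 * (0.000032)^2 = 0.000016494612
Denominator = 18 * 1025 * 1e-6 = 0.018450
w = 0.000894 m/s

0.000894


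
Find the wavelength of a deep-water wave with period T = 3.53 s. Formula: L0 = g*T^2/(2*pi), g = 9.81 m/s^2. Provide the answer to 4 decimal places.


L0 = g * T^2 / (2 * pi)
L0 = 9.81 * 3.53^2 / (2 * pi)
L0 = 9.81 * 12.4609 / 6.28319
L0 = 122.2414 / 6.28319
L0 = 19.4553 m

19.4553


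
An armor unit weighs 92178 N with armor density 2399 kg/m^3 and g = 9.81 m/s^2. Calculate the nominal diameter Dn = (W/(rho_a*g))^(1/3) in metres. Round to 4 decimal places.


V = W / (rho_a * g)
V = 92178 / (2399 * 9.81)
V = 92178 / 23534.19
V = 3.916770 m^3
Dn = V^(1/3) = 3.916770^(1/3)
Dn = 1.5763 m

1.5763


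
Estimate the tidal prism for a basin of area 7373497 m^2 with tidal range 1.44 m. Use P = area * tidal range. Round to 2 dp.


Tidal prism = Area * Tidal range
P = 7373497 * 1.44
P = 10617835.68 m^3

10617835.68


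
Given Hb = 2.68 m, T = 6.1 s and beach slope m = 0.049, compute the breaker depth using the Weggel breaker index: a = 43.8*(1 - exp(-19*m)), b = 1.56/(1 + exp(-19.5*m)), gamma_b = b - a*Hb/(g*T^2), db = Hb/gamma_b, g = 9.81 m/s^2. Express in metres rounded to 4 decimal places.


a = 43.8 * (1 - exp(-19 * m))
exp(-19 * 0.049) = exp(-0.9310) = 0.394159
a = 43.8 * (1 - 0.394159) = 26.535820
b = 1.56 / (1 + exp(-19.5 * m))
exp(-19.5 * 0.049) = exp(-0.9555) = 0.384620
b = 1.56 / (1 + 0.384620) = 1.126663
Hb / (g * T^2) = 2.68 / (9.81 * 6.1^2) = 2.68 / 365.0301 = 0.00734186
gamma_b = b - a * Hb/(g*T^2) = 1.126663 - 26.535820 * 0.00734186 = 0.931841
db = Hb / gamma_b = 2.68 / 0.931841
db = 2.8760 m

2.8760


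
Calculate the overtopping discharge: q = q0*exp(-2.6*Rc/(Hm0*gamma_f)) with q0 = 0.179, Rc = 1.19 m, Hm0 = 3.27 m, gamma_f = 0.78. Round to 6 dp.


q = q0 * exp(-2.6 * Rc / (Hm0 * gamma_f))
Exponent = -2.6 * 1.19 / (3.27 * 0.78)
= -2.6 * 1.19 / 2.5506
= -1.213048
exp(-1.213048) = 0.297290
q = 0.179 * 0.297290
q = 0.053215 m^3/s/m

0.053215


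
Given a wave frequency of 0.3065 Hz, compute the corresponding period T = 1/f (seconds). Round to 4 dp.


T = 1 / f
T = 1 / 0.3065
T = 3.2626 s

3.2626


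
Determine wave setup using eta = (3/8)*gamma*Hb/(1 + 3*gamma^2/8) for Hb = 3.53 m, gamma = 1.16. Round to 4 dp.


eta = (3/8) * gamma * Hb / (1 + 3*gamma^2/8)
Numerator = (3/8) * 1.16 * 3.53 = 1.535550
Denominator = 1 + 3*1.16^2/8 = 1 + 0.504600 = 1.504600
eta = 1.535550 / 1.504600
eta = 1.0206 m

1.0206


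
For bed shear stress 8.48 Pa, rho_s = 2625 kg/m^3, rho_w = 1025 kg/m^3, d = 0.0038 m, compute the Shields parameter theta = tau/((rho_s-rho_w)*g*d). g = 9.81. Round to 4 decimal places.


theta = tau / ((rho_s - rho_w) * g * d)
rho_s - rho_w = 2625 - 1025 = 1600
Denominator = 1600 * 9.81 * 0.0038 = 59.644800
theta = 8.48 / 59.644800
theta = 0.1422

0.1422


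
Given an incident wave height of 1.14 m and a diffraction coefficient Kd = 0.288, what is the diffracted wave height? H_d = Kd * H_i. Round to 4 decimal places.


H_d = Kd * H_i
H_d = 0.288 * 1.14
H_d = 0.3283 m

0.3283


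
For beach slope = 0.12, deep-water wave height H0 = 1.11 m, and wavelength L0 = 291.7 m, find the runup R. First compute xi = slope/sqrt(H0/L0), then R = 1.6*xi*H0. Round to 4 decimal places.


xi = slope / sqrt(H0/L0)
H0/L0 = 1.11/291.7 = 0.003805
sqrt(0.003805) = 0.061687
xi = 0.12 / 0.061687 = 1.945306
R = 1.6 * xi * H0 = 1.6 * 1.945306 * 1.11
R = 3.4549 m

3.4549


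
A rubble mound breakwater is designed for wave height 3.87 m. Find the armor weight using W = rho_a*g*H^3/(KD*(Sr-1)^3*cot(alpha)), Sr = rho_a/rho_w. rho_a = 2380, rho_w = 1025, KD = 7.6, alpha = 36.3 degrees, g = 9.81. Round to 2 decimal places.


Sr = rho_a / rho_w = 2380 / 1025 = 2.321951
(Sr - 1) = 1.321951
(Sr - 1)^3 = 2.310182
cot(36.3) = 1 / tan(36.3) = 1 / 0.734573 = 1.361335
Numerator = 2380 * 9.81 * 3.87^3 = 1353252.5667
Denominator = 7.6 * 2.310182 * 1.361335 = 23.901486
W = 1353252.5667 / 23.901486
W = 56617.93 N

56617.93


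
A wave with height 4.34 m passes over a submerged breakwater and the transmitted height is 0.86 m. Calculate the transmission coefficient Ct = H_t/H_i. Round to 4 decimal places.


Ct = H_t / H_i
Ct = 0.86 / 4.34
Ct = 0.1982

0.1982


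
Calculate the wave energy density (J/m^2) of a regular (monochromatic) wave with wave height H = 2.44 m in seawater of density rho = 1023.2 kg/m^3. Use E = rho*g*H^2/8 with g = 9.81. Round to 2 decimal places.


E = (1/8) * rho * g * H^2
E = (1/8) * 1023.2 * 9.81 * 2.44^2
E = 0.125 * 1023.2 * 9.81 * 5.9536
E = 7469.98 J/m^2

7469.98


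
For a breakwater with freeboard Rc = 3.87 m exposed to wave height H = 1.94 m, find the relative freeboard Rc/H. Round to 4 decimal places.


Relative freeboard = Rc / H
= 3.87 / 1.94
= 1.9948

1.9948


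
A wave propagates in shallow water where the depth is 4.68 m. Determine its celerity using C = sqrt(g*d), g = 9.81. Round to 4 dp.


Using the shallow-water approximation:
C = sqrt(g * d) = sqrt(9.81 * 4.68)
C = sqrt(45.9108)
C = 6.7758 m/s

6.7758


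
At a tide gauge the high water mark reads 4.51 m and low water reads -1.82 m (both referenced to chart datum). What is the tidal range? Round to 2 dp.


Tidal range = High water - Low water
Tidal range = 4.51 - (-1.82)
Tidal range = 6.33 m

6.33


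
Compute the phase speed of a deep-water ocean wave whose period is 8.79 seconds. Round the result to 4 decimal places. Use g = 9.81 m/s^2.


We use the deep-water celerity formula:
C = g * T / (2 * pi)
C = 9.81 * 8.79 / (2 * 3.14159...)
C = 86.229900 / 6.283185
C = 13.7239 m/s

13.7239


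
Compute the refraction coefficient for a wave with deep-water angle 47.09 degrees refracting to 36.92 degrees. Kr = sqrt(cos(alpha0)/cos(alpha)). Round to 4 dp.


Kr = sqrt(cos(alpha0) / cos(alpha))
cos(47.09) = 0.680849
cos(36.92) = 0.799475
Kr = sqrt(0.680849 / 0.799475)
Kr = sqrt(0.851620)
Kr = 0.9228

0.9228


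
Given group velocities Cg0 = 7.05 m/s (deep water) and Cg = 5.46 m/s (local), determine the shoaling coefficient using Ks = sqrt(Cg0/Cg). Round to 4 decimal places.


Ks = sqrt(Cg0 / Cg)
Ks = sqrt(7.05 / 5.46)
Ks = sqrt(1.2912)
Ks = 1.1363

1.1363


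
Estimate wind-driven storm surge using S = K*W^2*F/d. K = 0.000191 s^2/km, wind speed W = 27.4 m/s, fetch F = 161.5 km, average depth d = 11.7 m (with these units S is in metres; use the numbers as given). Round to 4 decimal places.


S = K * W^2 * F / d
W^2 = 27.4^2 = 750.76
S = 0.000191 * 750.76 * 161.5 / 11.7
Numerator = 0.000191 * 750.76 * 161.5 = 23.158318
S = 23.158318 / 11.7 = 1.9793 m

1.9793


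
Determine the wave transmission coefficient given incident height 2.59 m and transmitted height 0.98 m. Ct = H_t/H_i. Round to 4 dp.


Ct = H_t / H_i
Ct = 0.98 / 2.59
Ct = 0.3784

0.3784


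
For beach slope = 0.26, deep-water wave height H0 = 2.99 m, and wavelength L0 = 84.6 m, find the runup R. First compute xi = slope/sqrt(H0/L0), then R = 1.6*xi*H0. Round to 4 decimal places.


xi = slope / sqrt(H0/L0)
H0/L0 = 2.99/84.6 = 0.035343
sqrt(0.035343) = 0.187997
xi = 0.26 / 0.187997 = 1.383002
R = 1.6 * xi * H0 = 1.6 * 1.383002 * 2.99
R = 6.6163 m

6.6163


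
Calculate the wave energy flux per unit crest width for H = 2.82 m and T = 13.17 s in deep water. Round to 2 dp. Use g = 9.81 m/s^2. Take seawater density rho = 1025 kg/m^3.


P = rho * g^2 * H^2 * T / (32 * pi)
P = 1025 * 9.81^2 * 2.82^2 * 13.17 / (32 * pi)
P = 1025 * 96.2361 * 7.9524 * 13.17 / 100.53096
P = 102765.19 W/m

102765.19


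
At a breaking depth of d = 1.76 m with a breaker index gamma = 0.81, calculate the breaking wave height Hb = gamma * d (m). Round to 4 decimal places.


Hb = gamma * d
Hb = 0.81 * 1.76
Hb = 1.4256 m

1.4256


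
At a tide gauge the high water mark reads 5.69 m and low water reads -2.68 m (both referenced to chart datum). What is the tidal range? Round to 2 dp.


Tidal range = High water - Low water
Tidal range = 5.69 - (-2.68)
Tidal range = 8.37 m

8.37


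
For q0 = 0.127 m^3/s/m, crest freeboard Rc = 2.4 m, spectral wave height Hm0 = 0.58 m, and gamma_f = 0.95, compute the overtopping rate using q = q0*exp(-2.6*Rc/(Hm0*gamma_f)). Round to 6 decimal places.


q = q0 * exp(-2.6 * Rc / (Hm0 * gamma_f))
Exponent = -2.6 * 2.4 / (0.58 * 0.95)
= -2.6 * 2.4 / 0.5510
= -11.324864
exp(-11.324864) = 0.000012
q = 0.127 * 0.000012
q = 0.000002 m^3/s/m

0.000002


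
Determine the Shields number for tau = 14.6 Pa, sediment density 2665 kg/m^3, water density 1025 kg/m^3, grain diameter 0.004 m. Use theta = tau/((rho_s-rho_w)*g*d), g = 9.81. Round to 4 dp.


theta = tau / ((rho_s - rho_w) * g * d)
rho_s - rho_w = 2665 - 1025 = 1640
Denominator = 1640 * 9.81 * 0.004 = 64.353600
theta = 14.6 / 64.353600
theta = 0.2269

0.2269


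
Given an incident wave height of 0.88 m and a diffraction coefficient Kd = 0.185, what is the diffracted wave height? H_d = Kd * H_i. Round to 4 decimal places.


H_d = Kd * H_i
H_d = 0.185 * 0.88
H_d = 0.1628 m

0.1628


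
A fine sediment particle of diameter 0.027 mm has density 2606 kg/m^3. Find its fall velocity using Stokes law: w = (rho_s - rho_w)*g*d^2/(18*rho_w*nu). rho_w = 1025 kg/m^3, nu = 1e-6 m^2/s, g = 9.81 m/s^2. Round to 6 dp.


w = (rho_s - rho_w) * g * d^2 / (18 * rho_w * nu)
d = 0.027 mm = 0.000027 m
rho_s - rho_w = 2606 - 1025 = 1581
Numerator = 1581 * 9.81 * (0.000027)^2 = 0.000011306506
Denominator = 18 * 1025 * 1e-6 = 0.018450
w = 0.000613 m/s

0.000613


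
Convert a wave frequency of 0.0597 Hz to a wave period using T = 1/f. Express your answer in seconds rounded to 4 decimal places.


T = 1 / f
T = 1 / 0.0597
T = 16.7504 s

16.7504


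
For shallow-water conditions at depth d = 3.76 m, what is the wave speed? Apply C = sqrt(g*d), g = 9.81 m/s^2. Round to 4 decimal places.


Using the shallow-water approximation:
C = sqrt(g * d) = sqrt(9.81 * 3.76)
C = sqrt(36.8856)
C = 6.0734 m/s

6.0734


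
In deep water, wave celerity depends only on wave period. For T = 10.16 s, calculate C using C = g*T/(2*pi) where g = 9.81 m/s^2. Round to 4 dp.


We use the deep-water celerity formula:
C = g * T / (2 * pi)
C = 9.81 * 10.16 / (2 * 3.14159...)
C = 99.669600 / 6.283185
C = 15.8629 m/s

15.8629


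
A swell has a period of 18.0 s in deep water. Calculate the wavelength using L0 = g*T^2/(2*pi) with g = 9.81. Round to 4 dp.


L0 = g * T^2 / (2 * pi)
L0 = 9.81 * 18.0^2 / (2 * pi)
L0 = 9.81 * 324.0000 / 6.28319
L0 = 3178.4400 / 6.28319
L0 = 505.8644 m

505.8644


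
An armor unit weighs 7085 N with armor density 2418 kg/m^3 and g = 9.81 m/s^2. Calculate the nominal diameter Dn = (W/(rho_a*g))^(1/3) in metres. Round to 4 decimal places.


V = W / (rho_a * g)
V = 7085 / (2418 * 9.81)
V = 7085 / 23720.58
V = 0.298686 m^3
Dn = V^(1/3) = 0.298686^(1/3)
Dn = 0.6685 m

0.6685


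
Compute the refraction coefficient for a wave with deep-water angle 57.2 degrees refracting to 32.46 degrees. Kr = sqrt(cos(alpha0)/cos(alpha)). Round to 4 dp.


Kr = sqrt(cos(alpha0) / cos(alpha))
cos(57.2) = 0.541708
cos(32.46) = 0.843766
Kr = sqrt(0.541708 / 0.843766)
Kr = sqrt(0.642012)
Kr = 0.8013

0.8013


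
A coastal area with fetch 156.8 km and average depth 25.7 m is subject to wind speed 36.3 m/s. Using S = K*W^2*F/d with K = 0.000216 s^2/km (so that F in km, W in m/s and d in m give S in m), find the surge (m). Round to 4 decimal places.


S = K * W^2 * F / d
W^2 = 36.3^2 = 1317.69
S = 0.000216 * 1317.69 * 156.8 / 25.7
Numerator = 0.000216 * 1317.69 * 156.8 = 44.628579
S = 44.628579 / 25.7 = 1.7365 m

1.7365


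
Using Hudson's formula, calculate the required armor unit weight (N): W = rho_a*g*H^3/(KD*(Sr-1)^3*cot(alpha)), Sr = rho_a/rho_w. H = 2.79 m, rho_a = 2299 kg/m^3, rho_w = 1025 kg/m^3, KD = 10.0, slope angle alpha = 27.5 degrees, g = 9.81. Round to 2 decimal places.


Sr = rho_a / rho_w = 2299 / 1025 = 2.242927
(Sr - 1) = 1.242927
(Sr - 1)^3 = 1.920157
cot(27.5) = 1 / tan(27.5) = 1 / 0.520567 = 1.920982
Numerator = 2299 * 9.81 * 2.79^3 = 489802.0387
Denominator = 10.0 * 1.920157 * 1.920982 = 36.885868
W = 489802.0387 / 36.885868
W = 13278.85 N

13278.85


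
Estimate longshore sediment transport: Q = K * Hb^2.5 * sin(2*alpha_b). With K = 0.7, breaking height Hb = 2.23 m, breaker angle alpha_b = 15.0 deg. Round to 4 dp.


Q = K * Hb^2.5 * sin(2 * alpha_b)
Hb^2.5 = 2.23^2.5 = 7.426123
sin(2 * 15.0) = sin(30.0) = 0.500000
Q = 0.7 * 7.426123 * 0.500000
Q = 2.5991 m^3/s

2.5991


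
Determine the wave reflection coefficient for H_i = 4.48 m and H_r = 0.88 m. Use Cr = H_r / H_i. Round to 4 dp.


Cr = H_r / H_i
Cr = 0.88 / 4.48
Cr = 0.1964

0.1964


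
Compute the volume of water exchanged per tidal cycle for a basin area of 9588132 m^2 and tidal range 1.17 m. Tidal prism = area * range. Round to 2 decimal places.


Tidal prism = Area * Tidal range
P = 9588132 * 1.17
P = 11218114.44 m^3

11218114.44


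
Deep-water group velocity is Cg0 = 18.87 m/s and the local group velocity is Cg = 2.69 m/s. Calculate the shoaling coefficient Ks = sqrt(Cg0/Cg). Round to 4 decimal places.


Ks = sqrt(Cg0 / Cg)
Ks = sqrt(18.87 / 2.69)
Ks = sqrt(7.0149)
Ks = 2.6486

2.6486


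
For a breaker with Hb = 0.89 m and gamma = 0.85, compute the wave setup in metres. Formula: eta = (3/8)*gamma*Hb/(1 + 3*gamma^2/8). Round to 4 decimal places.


eta = (3/8) * gamma * Hb / (1 + 3*gamma^2/8)
Numerator = (3/8) * 0.85 * 0.89 = 0.283687
Denominator = 1 + 3*0.85^2/8 = 1 + 0.270938 = 1.270938
eta = 0.283687 / 1.270938
eta = 0.2232 m

0.2232


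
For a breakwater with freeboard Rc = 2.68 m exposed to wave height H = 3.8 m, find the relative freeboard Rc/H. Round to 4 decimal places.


Relative freeboard = Rc / H
= 2.68 / 3.8
= 0.7053

0.7053


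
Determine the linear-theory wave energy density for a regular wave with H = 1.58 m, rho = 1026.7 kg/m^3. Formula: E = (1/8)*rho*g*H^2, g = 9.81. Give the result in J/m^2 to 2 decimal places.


E = (1/8) * rho * g * H^2
E = (1/8) * 1026.7 * 9.81 * 1.58^2
E = 0.125 * 1026.7 * 9.81 * 2.4964
E = 3142.94 J/m^2

3142.94


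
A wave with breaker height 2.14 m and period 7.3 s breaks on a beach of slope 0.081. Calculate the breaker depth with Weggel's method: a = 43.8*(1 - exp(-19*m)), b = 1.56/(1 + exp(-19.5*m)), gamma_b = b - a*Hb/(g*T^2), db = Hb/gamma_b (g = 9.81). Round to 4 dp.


a = 43.8 * (1 - exp(-19 * m))
exp(-19 * 0.081) = exp(-1.5390) = 0.214596
a = 43.8 * (1 - 0.214596) = 34.400713
b = 1.56 / (1 + exp(-19.5 * m))
exp(-19.5 * 0.081) = exp(-1.5795) = 0.206078
b = 1.56 / (1 + 0.206078) = 1.293449
Hb / (g * T^2) = 2.14 / (9.81 * 7.3^2) = 2.14 / 522.7749 = 0.00409354
gamma_b = b - a * Hb/(g*T^2) = 1.293449 - 34.400713 * 0.00409354 = 1.152628
db = Hb / gamma_b = 2.14 / 1.152628
db = 1.8566 m

1.8566


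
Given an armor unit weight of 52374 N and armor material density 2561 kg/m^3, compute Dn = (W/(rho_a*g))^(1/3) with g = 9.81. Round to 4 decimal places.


V = W / (rho_a * g)
V = 52374 / (2561 * 9.81)
V = 52374 / 25123.41
V = 2.084669 m^3
Dn = V^(1/3) = 2.084669^(1/3)
Dn = 1.2775 m

1.2775


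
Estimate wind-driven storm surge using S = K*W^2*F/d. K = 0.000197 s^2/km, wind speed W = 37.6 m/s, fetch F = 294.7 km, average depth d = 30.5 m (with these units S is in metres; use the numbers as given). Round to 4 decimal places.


S = K * W^2 * F / d
W^2 = 37.6^2 = 1413.76
S = 0.000197 * 1413.76 * 294.7 / 30.5
Numerator = 0.000197 * 1413.76 * 294.7 = 82.077109
S = 82.077109 / 30.5 = 2.6911 m

2.6911


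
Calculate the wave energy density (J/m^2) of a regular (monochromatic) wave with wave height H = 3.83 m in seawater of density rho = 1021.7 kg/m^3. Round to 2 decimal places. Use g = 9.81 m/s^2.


E = (1/8) * rho * g * H^2
E = (1/8) * 1021.7 * 9.81 * 3.83^2
E = 0.125 * 1021.7 * 9.81 * 14.6689
E = 18378.07 J/m^2

18378.07


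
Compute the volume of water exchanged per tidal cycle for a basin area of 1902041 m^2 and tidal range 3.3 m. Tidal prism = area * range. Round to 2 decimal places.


Tidal prism = Area * Tidal range
P = 1902041 * 3.3
P = 6276735.30 m^3

6276735.30


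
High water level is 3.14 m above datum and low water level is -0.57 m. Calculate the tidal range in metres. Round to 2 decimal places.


Tidal range = High water - Low water
Tidal range = 3.14 - (-0.57)
Tidal range = 3.71 m

3.71


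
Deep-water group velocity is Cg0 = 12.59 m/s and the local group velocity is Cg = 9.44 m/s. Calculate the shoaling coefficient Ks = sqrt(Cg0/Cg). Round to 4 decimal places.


Ks = sqrt(Cg0 / Cg)
Ks = sqrt(12.59 / 9.44)
Ks = sqrt(1.3337)
Ks = 1.1549

1.1549


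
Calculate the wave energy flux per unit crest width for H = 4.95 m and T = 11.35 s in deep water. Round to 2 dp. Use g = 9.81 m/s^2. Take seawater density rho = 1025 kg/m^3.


P = rho * g^2 * H^2 * T / (32 * pi)
P = 1025 * 9.81^2 * 4.95^2 * 11.35 / (32 * pi)
P = 1025 * 96.2361 * 24.5025 * 11.35 / 100.53096
P = 272877.85 W/m

272877.85


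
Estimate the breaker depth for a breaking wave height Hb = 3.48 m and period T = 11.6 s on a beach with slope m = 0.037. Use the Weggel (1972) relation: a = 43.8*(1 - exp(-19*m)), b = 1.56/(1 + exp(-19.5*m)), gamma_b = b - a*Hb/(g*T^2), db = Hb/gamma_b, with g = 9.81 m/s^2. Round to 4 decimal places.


a = 43.8 * (1 - exp(-19 * m))
exp(-19 * 0.037) = exp(-0.7030) = 0.495098
a = 43.8 * (1 - 0.495098) = 22.114717
b = 1.56 / (1 + exp(-19.5 * m))
exp(-19.5 * 0.037) = exp(-0.7215) = 0.486023
b = 1.56 / (1 + 0.486023) = 1.049782
Hb / (g * T^2) = 3.48 / (9.81 * 11.6^2) = 3.48 / 1320.0336 = 0.00263630
gamma_b = b - a * Hb/(g*T^2) = 1.049782 - 22.114717 * 0.00263630 = 0.991481
db = Hb / gamma_b = 3.48 / 0.991481
db = 3.5099 m

3.5099


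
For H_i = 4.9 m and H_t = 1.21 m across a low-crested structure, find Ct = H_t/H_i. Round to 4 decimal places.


Ct = H_t / H_i
Ct = 1.21 / 4.9
Ct = 0.2469

0.2469


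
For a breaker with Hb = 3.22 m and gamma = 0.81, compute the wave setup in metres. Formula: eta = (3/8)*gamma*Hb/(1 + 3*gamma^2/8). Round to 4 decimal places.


eta = (3/8) * gamma * Hb / (1 + 3*gamma^2/8)
Numerator = (3/8) * 0.81 * 3.22 = 0.978075
Denominator = 1 + 3*0.81^2/8 = 1 + 0.246038 = 1.246038
eta = 0.978075 / 1.246038
eta = 0.7849 m

0.7849


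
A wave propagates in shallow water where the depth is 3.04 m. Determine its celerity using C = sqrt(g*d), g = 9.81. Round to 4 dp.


Using the shallow-water approximation:
C = sqrt(g * d) = sqrt(9.81 * 3.04)
C = sqrt(29.8224)
C = 5.4610 m/s

5.4610


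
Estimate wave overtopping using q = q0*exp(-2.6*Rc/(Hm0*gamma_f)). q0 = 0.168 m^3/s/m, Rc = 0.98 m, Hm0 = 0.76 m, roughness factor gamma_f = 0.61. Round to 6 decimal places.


q = q0 * exp(-2.6 * Rc / (Hm0 * gamma_f))
Exponent = -2.6 * 0.98 / (0.76 * 0.61)
= -2.6 * 0.98 / 0.4636
= -5.496117
exp(-5.496117) = 0.004103
q = 0.168 * 0.004103
q = 0.000689 m^3/s/m

0.000689


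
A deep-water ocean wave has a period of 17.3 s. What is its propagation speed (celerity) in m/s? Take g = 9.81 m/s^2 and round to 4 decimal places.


We use the deep-water celerity formula:
C = g * T / (2 * pi)
C = 9.81 * 17.3 / (2 * 3.14159...)
C = 169.713000 / 6.283185
C = 27.0107 m/s

27.0107


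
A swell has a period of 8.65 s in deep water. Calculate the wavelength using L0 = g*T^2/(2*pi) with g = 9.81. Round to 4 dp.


L0 = g * T^2 / (2 * pi)
L0 = 9.81 * 8.65^2 / (2 * pi)
L0 = 9.81 * 74.8225 / 6.28319
L0 = 734.0087 / 6.28319
L0 = 116.8211 m

116.8211


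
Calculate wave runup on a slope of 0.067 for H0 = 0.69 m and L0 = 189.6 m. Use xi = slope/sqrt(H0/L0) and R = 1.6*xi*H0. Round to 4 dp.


xi = slope / sqrt(H0/L0)
H0/L0 = 0.69/189.6 = 0.003639
sqrt(0.003639) = 0.060326
xi = 0.067 / 0.060326 = 1.110630
R = 1.6 * xi * H0 = 1.6 * 1.110630 * 0.69
R = 1.2261 m

1.2261


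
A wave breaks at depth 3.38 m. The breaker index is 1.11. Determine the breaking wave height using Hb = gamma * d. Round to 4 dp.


Hb = gamma * d
Hb = 1.11 * 3.38
Hb = 3.7518 m

3.7518


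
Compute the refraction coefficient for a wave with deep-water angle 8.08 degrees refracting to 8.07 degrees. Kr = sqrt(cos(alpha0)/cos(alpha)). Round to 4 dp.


Kr = sqrt(cos(alpha0) / cos(alpha))
cos(8.08) = 0.990073
cos(8.07) = 0.990097
Kr = sqrt(0.990073 / 0.990097)
Kr = sqrt(0.999975)
Kr = 1.0000

1.0000


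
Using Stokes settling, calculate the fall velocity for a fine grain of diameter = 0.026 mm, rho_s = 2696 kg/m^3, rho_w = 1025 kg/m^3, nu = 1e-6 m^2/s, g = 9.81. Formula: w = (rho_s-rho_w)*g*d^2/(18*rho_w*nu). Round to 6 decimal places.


w = (rho_s - rho_w) * g * d^2 / (18 * rho_w * nu)
d = 0.026 mm = 0.000026 m
rho_s - rho_w = 2696 - 1025 = 1671
Numerator = 1671 * 9.81 * (0.000026)^2 = 0.000011081337
Denominator = 18 * 1025 * 1e-6 = 0.018450
w = 0.000601 m/s

0.000601


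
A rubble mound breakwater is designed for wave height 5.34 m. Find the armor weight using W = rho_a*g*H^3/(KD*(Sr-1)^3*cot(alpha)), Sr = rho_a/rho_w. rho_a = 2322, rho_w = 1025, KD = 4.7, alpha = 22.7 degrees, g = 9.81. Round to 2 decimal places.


Sr = rho_a / rho_w = 2322 / 1025 = 2.265366
(Sr - 1) = 1.265366
(Sr - 1)^3 = 2.026041
cot(22.7) = 1 / tan(22.7) = 1 / 0.418309 = 2.390577
Numerator = 2322 * 9.81 * 5.34^3 = 3468606.1826
Denominator = 4.7 * 2.026041 * 2.390577 = 22.764018
W = 3468606.1826 / 22.764018
W = 152372.32 N

152372.32


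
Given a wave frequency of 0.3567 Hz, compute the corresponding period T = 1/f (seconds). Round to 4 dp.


T = 1 / f
T = 1 / 0.3567
T = 2.8035 s

2.8035


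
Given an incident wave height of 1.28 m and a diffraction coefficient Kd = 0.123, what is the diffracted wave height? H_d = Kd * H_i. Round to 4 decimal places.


H_d = Kd * H_i
H_d = 0.123 * 1.28
H_d = 0.1574 m

0.1574


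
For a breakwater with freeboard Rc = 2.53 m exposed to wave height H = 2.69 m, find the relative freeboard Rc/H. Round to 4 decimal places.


Relative freeboard = Rc / H
= 2.53 / 2.69
= 0.9405

0.9405


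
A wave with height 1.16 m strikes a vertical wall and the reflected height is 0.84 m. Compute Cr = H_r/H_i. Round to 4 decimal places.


Cr = H_r / H_i
Cr = 0.84 / 1.16
Cr = 0.7241

0.7241


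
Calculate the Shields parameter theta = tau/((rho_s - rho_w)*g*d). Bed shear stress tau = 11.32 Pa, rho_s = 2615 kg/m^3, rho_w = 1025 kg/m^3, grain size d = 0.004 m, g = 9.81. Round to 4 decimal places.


theta = tau / ((rho_s - rho_w) * g * d)
rho_s - rho_w = 2615 - 1025 = 1590
Denominator = 1590 * 9.81 * 0.004 = 62.391600
theta = 11.32 / 62.391600
theta = 0.1814

0.1814


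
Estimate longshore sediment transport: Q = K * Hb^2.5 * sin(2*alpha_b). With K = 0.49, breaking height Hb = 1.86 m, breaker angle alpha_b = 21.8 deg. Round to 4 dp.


Q = K * Hb^2.5 * sin(2 * alpha_b)
Hb^2.5 = 1.86^2.5 = 4.718265
sin(2 * 21.8) = sin(43.6) = 0.689620
Q = 0.49 * 4.718265 * 0.689620
Q = 1.5944 m^3/s

1.5944


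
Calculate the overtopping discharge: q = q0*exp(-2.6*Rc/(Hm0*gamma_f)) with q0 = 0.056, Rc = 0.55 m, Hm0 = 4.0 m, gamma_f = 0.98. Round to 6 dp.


q = q0 * exp(-2.6 * Rc / (Hm0 * gamma_f))
Exponent = -2.6 * 0.55 / (4.0 * 0.98)
= -2.6 * 0.55 / 3.9200
= -0.364796
exp(-0.364796) = 0.694338
q = 0.056 * 0.694338
q = 0.038883 m^3/s/m

0.038883


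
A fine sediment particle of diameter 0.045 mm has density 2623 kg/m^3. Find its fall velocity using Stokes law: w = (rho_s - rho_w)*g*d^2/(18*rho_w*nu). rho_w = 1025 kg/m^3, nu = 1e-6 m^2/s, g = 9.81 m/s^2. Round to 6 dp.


w = (rho_s - rho_w) * g * d^2 / (18 * rho_w * nu)
d = 0.045 mm = 0.000045 m
rho_s - rho_w = 2623 - 1025 = 1598
Numerator = 1598 * 9.81 * (0.000045)^2 = 0.000031744669
Denominator = 18 * 1025 * 1e-6 = 0.018450
w = 0.001721 m/s

0.001721


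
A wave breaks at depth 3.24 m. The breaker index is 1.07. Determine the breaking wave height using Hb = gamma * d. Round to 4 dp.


Hb = gamma * d
Hb = 1.07 * 3.24
Hb = 3.4668 m

3.4668


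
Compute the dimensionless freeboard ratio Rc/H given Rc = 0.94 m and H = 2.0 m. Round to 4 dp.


Relative freeboard = Rc / H
= 0.94 / 2.0
= 0.4700

0.4700


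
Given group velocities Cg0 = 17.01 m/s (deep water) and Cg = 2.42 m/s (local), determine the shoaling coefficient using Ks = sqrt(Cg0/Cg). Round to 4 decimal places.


Ks = sqrt(Cg0 / Cg)
Ks = sqrt(17.01 / 2.42)
Ks = sqrt(7.0289)
Ks = 2.6512

2.6512


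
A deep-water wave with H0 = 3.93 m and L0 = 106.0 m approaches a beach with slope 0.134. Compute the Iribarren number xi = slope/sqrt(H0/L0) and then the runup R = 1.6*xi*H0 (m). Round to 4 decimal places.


xi = slope / sqrt(H0/L0)
H0/L0 = 3.93/106.0 = 0.037075
sqrt(0.037075) = 0.192550
xi = 0.134 / 0.192550 = 0.695923
R = 1.6 * xi * H0 = 1.6 * 0.695923 * 3.93
R = 4.3760 m

4.3760


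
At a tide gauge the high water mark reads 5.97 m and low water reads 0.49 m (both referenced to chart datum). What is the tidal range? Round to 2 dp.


Tidal range = High water - Low water
Tidal range = 5.97 - (0.49)
Tidal range = 5.48 m

5.48


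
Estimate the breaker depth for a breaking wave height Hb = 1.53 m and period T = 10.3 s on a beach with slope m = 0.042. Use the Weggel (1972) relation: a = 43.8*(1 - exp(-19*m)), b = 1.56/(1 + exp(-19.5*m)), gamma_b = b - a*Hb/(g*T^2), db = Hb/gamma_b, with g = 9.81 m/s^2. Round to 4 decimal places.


a = 43.8 * (1 - exp(-19 * m))
exp(-19 * 0.042) = exp(-0.7980) = 0.450229
a = 43.8 * (1 - 0.450229) = 24.079991
b = 1.56 / (1 + exp(-19.5 * m))
exp(-19.5 * 0.042) = exp(-0.8190) = 0.440872
b = 1.56 / (1 + 0.440872) = 1.082677
Hb / (g * T^2) = 1.53 / (9.81 * 10.3^2) = 1.53 / 1040.7429 = 0.00147010
gamma_b = b - a * Hb/(g*T^2) = 1.082677 - 24.079991 * 0.00147010 = 1.047277
db = Hb / gamma_b = 1.53 / 1.047277
db = 1.4609 m

1.4609


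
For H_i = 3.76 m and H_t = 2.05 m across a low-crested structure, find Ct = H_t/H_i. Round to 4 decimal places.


Ct = H_t / H_i
Ct = 2.05 / 3.76
Ct = 0.5452

0.5452


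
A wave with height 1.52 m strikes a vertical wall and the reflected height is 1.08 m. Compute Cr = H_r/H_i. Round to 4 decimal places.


Cr = H_r / H_i
Cr = 1.08 / 1.52
Cr = 0.7105

0.7105


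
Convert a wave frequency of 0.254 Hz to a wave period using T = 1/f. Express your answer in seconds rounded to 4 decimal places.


T = 1 / f
T = 1 / 0.254
T = 3.9370 s

3.9370


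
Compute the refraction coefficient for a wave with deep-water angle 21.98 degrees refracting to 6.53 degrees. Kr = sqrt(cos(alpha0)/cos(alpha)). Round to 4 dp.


Kr = sqrt(cos(alpha0) / cos(alpha))
cos(21.98) = 0.927315
cos(6.53) = 0.993512
Kr = sqrt(0.927315 / 0.993512)
Kr = sqrt(0.933370)
Kr = 0.9661

0.9661


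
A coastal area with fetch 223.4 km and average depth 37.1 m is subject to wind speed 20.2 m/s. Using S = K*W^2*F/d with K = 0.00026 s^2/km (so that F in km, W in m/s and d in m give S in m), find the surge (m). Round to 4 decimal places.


S = K * W^2 * F / d
W^2 = 20.2^2 = 408.04
S = 0.00026 * 408.04 * 223.4 / 37.1
Numerator = 0.00026 * 408.04 * 223.4 = 23.700595
S = 23.700595 / 37.1 = 0.6388 m

0.6388


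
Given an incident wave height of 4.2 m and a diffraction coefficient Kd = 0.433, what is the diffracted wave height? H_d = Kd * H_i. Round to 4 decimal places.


H_d = Kd * H_i
H_d = 0.433 * 4.2
H_d = 1.8186 m

1.8186


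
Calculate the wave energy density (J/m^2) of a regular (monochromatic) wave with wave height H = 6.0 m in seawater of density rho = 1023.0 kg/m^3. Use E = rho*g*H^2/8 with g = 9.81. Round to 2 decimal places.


E = (1/8) * rho * g * H^2
E = (1/8) * 1023.0 * 9.81 * 6.0^2
E = 0.125 * 1023.0 * 9.81 * 36.0000
E = 45160.34 J/m^2

45160.34


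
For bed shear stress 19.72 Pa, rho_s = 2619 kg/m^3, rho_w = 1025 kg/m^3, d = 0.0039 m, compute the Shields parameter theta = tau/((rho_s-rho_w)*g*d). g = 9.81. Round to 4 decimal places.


theta = tau / ((rho_s - rho_w) * g * d)
rho_s - rho_w = 2619 - 1025 = 1594
Denominator = 1594 * 9.81 * 0.0039 = 60.984846
theta = 19.72 / 60.984846
theta = 0.3234

0.3234


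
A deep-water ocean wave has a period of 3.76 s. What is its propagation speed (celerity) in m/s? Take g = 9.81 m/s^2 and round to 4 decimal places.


We use the deep-water celerity formula:
C = g * T / (2 * pi)
C = 9.81 * 3.76 / (2 * 3.14159...)
C = 36.885600 / 6.283185
C = 5.8705 m/s

5.8705


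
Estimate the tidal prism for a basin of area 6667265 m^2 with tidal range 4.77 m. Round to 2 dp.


Tidal prism = Area * Tidal range
P = 6667265 * 4.77
P = 31802854.05 m^3

31802854.05


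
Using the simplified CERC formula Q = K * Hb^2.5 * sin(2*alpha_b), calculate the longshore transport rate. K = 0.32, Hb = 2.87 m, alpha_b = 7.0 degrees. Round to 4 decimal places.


Q = K * Hb^2.5 * sin(2 * alpha_b)
Hb^2.5 = 2.87^2.5 = 13.954194
sin(2 * 7.0) = sin(14.0) = 0.241922
Q = 0.32 * 13.954194 * 0.241922
Q = 1.0803 m^3/s

1.0803


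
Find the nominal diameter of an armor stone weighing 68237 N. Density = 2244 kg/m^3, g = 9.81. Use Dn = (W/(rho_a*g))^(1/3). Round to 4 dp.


V = W / (rho_a * g)
V = 68237 / (2244 * 9.81)
V = 68237 / 22013.64
V = 3.099760 m^3
Dn = V^(1/3) = 3.099760^(1/3)
Dn = 1.4581 m

1.4581


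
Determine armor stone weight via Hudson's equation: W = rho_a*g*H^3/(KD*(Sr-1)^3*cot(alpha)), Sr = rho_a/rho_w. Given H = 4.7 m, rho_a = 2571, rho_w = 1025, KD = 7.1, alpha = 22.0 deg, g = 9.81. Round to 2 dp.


Sr = rho_a / rho_w = 2571 / 1025 = 2.508293
(Sr - 1) = 1.508293
(Sr - 1)^3 = 3.431286
cot(22.0) = 1 / tan(22.0) = 1 / 0.404026 = 2.475087
Numerator = 2571 * 9.81 * 4.7^3 = 2618572.8327
Denominator = 7.1 * 3.431286 * 2.475087 = 60.298383
W = 2618572.8327 / 60.298383
W = 43426.92 N

43426.92


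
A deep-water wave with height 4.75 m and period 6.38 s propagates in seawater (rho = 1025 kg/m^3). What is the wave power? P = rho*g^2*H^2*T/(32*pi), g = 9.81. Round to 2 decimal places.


P = rho * g^2 * H^2 * T / (32 * pi)
P = 1025 * 9.81^2 * 4.75^2 * 6.38 / (32 * pi)
P = 1025 * 96.2361 * 22.5625 * 6.38 / 100.53096
P = 141243.97 W/m

141243.97


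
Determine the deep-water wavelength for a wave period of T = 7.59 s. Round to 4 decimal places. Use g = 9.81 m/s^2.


L0 = g * T^2 / (2 * pi)
L0 = 9.81 * 7.59^2 / (2 * pi)
L0 = 9.81 * 57.6081 / 6.28319
L0 = 565.1355 / 6.28319
L0 = 89.9441 m

89.9441


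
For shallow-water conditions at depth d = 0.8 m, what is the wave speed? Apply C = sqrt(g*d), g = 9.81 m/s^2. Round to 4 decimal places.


Using the shallow-water approximation:
C = sqrt(g * d) = sqrt(9.81 * 0.8)
C = sqrt(7.8480)
C = 2.8014 m/s

2.8014


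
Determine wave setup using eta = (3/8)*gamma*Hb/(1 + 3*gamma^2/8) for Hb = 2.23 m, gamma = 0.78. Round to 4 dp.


eta = (3/8) * gamma * Hb / (1 + 3*gamma^2/8)
Numerator = (3/8) * 0.78 * 2.23 = 0.652275
Denominator = 1 + 3*0.78^2/8 = 1 + 0.228150 = 1.228150
eta = 0.652275 / 1.228150
eta = 0.5311 m

0.5311


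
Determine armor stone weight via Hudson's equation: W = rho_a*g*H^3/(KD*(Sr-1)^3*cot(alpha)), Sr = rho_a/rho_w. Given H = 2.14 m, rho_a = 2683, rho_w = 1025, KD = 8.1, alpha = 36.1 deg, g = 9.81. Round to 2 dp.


Sr = rho_a / rho_w = 2683 / 1025 = 2.617561
(Sr - 1) = 1.617561
(Sr - 1)^3 = 4.232354
cot(36.1) = 1 / tan(36.1) = 1 / 0.729213 = 1.371342
Numerator = 2683 * 9.81 * 2.14^3 = 257947.3082
Denominator = 8.1 * 4.232354 * 1.371342 = 47.012449
W = 257947.3082 / 47.012449
W = 5486.79 N

5486.79


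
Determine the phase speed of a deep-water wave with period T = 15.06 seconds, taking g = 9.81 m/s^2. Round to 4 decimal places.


We use the deep-water celerity formula:
C = g * T / (2 * pi)
C = 9.81 * 15.06 / (2 * 3.14159...)
C = 147.738600 / 6.283185
C = 23.5133 m/s

23.5133


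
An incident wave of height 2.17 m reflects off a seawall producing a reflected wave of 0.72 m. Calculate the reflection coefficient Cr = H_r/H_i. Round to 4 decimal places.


Cr = H_r / H_i
Cr = 0.72 / 2.17
Cr = 0.3318

0.3318


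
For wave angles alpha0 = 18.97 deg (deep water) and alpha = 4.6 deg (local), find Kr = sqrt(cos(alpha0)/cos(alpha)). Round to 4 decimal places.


Kr = sqrt(cos(alpha0) / cos(alpha))
cos(18.97) = 0.945689
cos(4.6) = 0.996779
Kr = sqrt(0.945689 / 0.996779)
Kr = sqrt(0.948745)
Kr = 0.9740

0.9740


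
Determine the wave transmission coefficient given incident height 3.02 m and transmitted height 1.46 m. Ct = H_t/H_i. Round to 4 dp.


Ct = H_t / H_i
Ct = 1.46 / 3.02
Ct = 0.4834

0.4834


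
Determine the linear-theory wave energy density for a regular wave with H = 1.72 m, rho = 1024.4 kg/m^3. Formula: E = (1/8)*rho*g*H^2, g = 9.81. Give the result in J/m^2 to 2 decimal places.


E = (1/8) * rho * g * H^2
E = (1/8) * 1024.4 * 9.81 * 1.72^2
E = 0.125 * 1024.4 * 9.81 * 2.9584
E = 3716.25 J/m^2

3716.25


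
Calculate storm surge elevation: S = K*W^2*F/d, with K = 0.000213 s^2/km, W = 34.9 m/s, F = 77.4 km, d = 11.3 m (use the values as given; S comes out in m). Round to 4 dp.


S = K * W^2 * F / d
W^2 = 34.9^2 = 1218.01
S = 0.000213 * 1218.01 * 77.4 / 11.3
Numerator = 0.000213 * 1218.01 * 77.4 = 20.080356
S = 20.080356 / 11.3 = 1.7770 m

1.7770


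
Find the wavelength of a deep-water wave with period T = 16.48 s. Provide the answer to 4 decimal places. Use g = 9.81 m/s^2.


L0 = g * T^2 / (2 * pi)
L0 = 9.81 * 16.48^2 / (2 * pi)
L0 = 9.81 * 271.5904 / 6.28319
L0 = 2664.3018 / 6.28319
L0 = 424.0368 m

424.0368


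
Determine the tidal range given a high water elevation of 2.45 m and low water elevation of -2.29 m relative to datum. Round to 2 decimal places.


Tidal range = High water - Low water
Tidal range = 2.45 - (-2.29)
Tidal range = 4.74 m

4.74


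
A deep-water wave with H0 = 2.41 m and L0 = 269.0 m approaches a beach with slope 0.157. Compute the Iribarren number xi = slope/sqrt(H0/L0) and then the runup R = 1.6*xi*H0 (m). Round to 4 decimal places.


xi = slope / sqrt(H0/L0)
H0/L0 = 2.41/269.0 = 0.008959
sqrt(0.008959) = 0.094653
xi = 0.157 / 0.094653 = 1.658698
R = 1.6 * xi * H0 = 1.6 * 1.658698 * 2.41
R = 6.3959 m

6.3959


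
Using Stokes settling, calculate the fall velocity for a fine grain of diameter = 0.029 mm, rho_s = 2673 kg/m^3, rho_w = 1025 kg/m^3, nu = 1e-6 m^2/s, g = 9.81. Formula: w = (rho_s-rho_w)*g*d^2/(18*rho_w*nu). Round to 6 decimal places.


w = (rho_s - rho_w) * g * d^2 / (18 * rho_w * nu)
d = 0.029 mm = 0.000029 m
rho_s - rho_w = 2673 - 1025 = 1648
Numerator = 1648 * 9.81 * (0.000029)^2 = 0.000013596346
Denominator = 18 * 1025 * 1e-6 = 0.018450
w = 0.000737 m/s

0.000737


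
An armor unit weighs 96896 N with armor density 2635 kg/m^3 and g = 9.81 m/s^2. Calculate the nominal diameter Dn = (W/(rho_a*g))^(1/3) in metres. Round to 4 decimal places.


V = W / (rho_a * g)
V = 96896 / (2635 * 9.81)
V = 96896 / 25849.35
V = 3.748489 m^3
Dn = V^(1/3) = 3.748489^(1/3)
Dn = 1.5534 m

1.5534


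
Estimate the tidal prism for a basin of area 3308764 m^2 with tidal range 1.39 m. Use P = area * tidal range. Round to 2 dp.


Tidal prism = Area * Tidal range
P = 3308764 * 1.39
P = 4599181.96 m^3

4599181.96


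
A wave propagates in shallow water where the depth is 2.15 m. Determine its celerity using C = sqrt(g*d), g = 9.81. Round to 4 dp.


Using the shallow-water approximation:
C = sqrt(g * d) = sqrt(9.81 * 2.15)
C = sqrt(21.0915)
C = 4.5925 m/s

4.5925


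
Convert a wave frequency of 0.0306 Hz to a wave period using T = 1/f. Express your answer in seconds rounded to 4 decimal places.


T = 1 / f
T = 1 / 0.0306
T = 32.6797 s

32.6797


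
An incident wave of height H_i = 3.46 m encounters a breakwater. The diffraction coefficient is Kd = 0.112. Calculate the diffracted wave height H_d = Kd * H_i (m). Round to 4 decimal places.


H_d = Kd * H_i
H_d = 0.112 * 3.46
H_d = 0.3875 m

0.3875


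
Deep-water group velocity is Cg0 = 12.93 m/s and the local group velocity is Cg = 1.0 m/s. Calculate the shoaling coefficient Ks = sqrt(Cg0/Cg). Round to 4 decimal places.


Ks = sqrt(Cg0 / Cg)
Ks = sqrt(12.93 / 1.0)
Ks = sqrt(12.9300)
Ks = 3.5958

3.5958


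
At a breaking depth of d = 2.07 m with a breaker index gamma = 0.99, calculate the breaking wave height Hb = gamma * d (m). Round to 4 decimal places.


Hb = gamma * d
Hb = 0.99 * 2.07
Hb = 2.0493 m

2.0493


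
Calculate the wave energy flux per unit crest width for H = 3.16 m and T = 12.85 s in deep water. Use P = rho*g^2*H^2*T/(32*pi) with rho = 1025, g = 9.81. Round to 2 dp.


P = rho * g^2 * H^2 * T / (32 * pi)
P = 1025 * 9.81^2 * 3.16^2 * 12.85 / (32 * pi)
P = 1025 * 96.2361 * 9.9856 * 12.85 / 100.53096
P = 125903.94 W/m

125903.94


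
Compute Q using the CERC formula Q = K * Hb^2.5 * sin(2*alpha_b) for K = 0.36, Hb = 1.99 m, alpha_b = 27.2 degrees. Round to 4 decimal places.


Q = K * Hb^2.5 * sin(2 * alpha_b)
Hb^2.5 = 1.99^2.5 = 5.586409
sin(2 * 27.2) = sin(54.4) = 0.813101
Q = 0.36 * 5.586409 * 0.813101
Q = 1.6352 m^3/s

1.6352


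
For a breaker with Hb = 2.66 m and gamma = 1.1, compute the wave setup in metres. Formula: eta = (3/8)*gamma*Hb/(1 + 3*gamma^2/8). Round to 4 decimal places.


eta = (3/8) * gamma * Hb / (1 + 3*gamma^2/8)
Numerator = (3/8) * 1.1 * 2.66 = 1.097250
Denominator = 1 + 3*1.1^2/8 = 1 + 0.453750 = 1.453750
eta = 1.097250 / 1.453750
eta = 0.7548 m

0.7548


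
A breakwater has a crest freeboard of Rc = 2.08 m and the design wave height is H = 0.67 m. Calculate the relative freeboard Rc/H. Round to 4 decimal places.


Relative freeboard = Rc / H
= 2.08 / 0.67
= 3.1045

3.1045


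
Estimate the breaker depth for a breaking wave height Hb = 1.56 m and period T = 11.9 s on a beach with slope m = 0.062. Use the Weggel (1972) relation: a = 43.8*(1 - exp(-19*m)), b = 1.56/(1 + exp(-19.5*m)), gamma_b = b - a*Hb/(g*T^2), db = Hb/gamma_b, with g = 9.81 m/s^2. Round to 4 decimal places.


a = 43.8 * (1 - exp(-19 * m))
exp(-19 * 0.062) = exp(-1.1780) = 0.307894
a = 43.8 * (1 - 0.307894) = 30.314247
b = 1.56 / (1 + exp(-19.5 * m))
exp(-19.5 * 0.062) = exp(-1.2090) = 0.298496
b = 1.56 / (1 + 0.298496) = 1.201390
Hb / (g * T^2) = 1.56 / (9.81 * 11.9^2) = 1.56 / 1389.1941 = 0.00112295
gamma_b = b - a * Hb/(g*T^2) = 1.201390 - 30.314247 * 0.00112295 = 1.167349
db = Hb / gamma_b = 1.56 / 1.167349
db = 1.3364 m

1.3364


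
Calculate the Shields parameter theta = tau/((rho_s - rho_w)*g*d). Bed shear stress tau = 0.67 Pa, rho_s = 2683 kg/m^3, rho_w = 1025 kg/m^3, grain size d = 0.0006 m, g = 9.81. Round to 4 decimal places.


theta = tau / ((rho_s - rho_w) * g * d)
rho_s - rho_w = 2683 - 1025 = 1658
Denominator = 1658 * 9.81 * 0.0006 = 9.758988
theta = 0.67 / 9.758988
theta = 0.0687

0.0687
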